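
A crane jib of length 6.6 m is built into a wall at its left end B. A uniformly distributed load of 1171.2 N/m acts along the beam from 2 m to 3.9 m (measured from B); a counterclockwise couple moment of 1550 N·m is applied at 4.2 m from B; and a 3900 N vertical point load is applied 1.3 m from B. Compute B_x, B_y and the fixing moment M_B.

Resultant of the distributed load: 1171.2 × 1.9 = 2225.28 N at 2.95 m from B.
ΣF_x = 0: B_x = 0.
ΣF_y = 0: B_y − 1171.2·1.9 − 3900 = 0 → B_y = 6125 N.
ΣM about B: M_B − (1171.2·1.9)·2.95 + 1550 − 3900·1.3 = 0 → M_B = 10080 N·m.

B_x = 0, B_y = 6125 N, M_B = 10080 N·m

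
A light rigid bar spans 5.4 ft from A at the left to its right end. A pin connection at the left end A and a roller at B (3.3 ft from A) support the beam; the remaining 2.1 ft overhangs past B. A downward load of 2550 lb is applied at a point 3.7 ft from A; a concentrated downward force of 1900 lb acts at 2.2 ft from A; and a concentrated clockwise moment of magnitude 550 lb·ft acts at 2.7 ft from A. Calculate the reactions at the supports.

A_x = 0, A_y = 157.6 lb, B_y = 4292 lb

Moments about A: B_y·3.3 − 2550·3.7 − 1900·2.2 − 550 = 0 → B_y = 14165/3.3 = 4292.42 ≈ 4292 lb.
ΣF_y = 0: A_y + 4292.42 − 2550 − 1900 = 0 → A_y = 157.6 lb.
ΣF_x = 0: no horizontal applied forces, so A_x = 0.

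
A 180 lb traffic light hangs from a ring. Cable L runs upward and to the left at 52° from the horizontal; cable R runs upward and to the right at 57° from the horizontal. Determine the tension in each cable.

ΣF_x = 0: −T_L·cos52° + T_R·cos57° = 0 → T_R = 1.1304·T_L.
ΣF_y = 0: T_L·sin52° + T_R·sin57° = 180.
Substitute: T_L·(0.788011 + 1.1304·0.838671) = 180 → T_L = 103.684 ≈ 103.7 lb.
Then T_R = 1.1304 × 103.684 = 117.2 lb.

T_L = 103.7 lb, T_R = 117.2 lb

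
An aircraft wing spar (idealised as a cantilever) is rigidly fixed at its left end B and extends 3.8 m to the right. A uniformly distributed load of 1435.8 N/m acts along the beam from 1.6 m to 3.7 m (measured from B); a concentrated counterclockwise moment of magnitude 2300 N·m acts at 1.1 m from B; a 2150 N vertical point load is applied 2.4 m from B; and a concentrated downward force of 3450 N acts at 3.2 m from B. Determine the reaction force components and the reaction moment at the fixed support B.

B_x = 0, B_y = 8615 N, M_B = 21890 N·m

Resultant of the distributed load: 1435.8 × 2.1 = 3015.18 N at 2.65 m from B.
ΣF_x = 0: B_x = 0.
ΣF_y = 0: B_y − 1435.8·2.1 − 2150 − 3450 = 0 → B_y = 8615 N.
ΣM about B: M_B − (1435.8·2.1)·2.65 + 2300 − 2150·2.4 − 3450·3.2 = 0 → M_B = 21890 N·m.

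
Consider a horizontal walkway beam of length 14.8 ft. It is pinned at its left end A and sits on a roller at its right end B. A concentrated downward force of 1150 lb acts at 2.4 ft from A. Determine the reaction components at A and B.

ΣM about A: B_y·14.8 − 1150·2.4 = 0 → B_y = 2760/14.8 = 186.486 ≈ 186.5 lb.
ΣF_y = 0: A_y + 186.486 − 1150 = 0 → A_y = 963.5 lb.
ΣF_x = 0: no horizontal applied forces, so A_x = 0.

A_x = 0, A_y = 963.5 lb, B_y = 186.5 lb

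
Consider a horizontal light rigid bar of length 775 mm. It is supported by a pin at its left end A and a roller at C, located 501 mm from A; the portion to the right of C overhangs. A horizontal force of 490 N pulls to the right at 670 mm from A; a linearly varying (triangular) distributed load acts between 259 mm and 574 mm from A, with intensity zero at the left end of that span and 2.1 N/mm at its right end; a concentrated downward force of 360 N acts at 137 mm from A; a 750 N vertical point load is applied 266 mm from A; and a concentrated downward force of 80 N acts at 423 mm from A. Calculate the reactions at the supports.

A_x = -490.0 N, A_y = 646.9 N, C_y = 873.8 N

Resultant of the triangular load: ½ × 2.1 × 315 = 330.75 N, acting at 469 mm from A (one-third of the span from the peak).
Moments about A: C_y·501 − (½·2.1·315)·469 − 360·137 − 750·266 − 80·423 = 0 → C_y = 437781.75/501 = 873.816 ≈ 873.8 N.
ΣF_y = 0: A_y + 873.816 − ½·2.1·315 − 360 − 750 − 80 = 0 → A_y = 646.9 N.
ΣF_x = 0: A_x + 490 = 0 → A_x = -490.0 N.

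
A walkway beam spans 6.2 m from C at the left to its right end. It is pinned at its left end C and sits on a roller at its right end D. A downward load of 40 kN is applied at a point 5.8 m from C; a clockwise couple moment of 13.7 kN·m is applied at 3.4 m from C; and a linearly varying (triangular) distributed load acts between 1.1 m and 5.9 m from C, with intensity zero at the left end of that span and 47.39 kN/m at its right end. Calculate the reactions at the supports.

C_x = 0, C_y = 35.23 kN, D_y = 118.5 kN

Resultant of the triangular load: ½ × 47.39 × 4.8 = 113.736 kN, acting at 4.3 m from C (one-third of the span from the peak).
ΣM about C: D_y·6.2 − 40·5.8 − 13.7 − (½·47.39·4.8)·4.3 = 0 → D_y = 734.7648/6.2 = 118.51 ≈ 118.5 kN.
ΣF_y = 0: C_y + 118.51 − 40 − ½·47.39·4.8 = 0 → C_y = 35.23 kN.
ΣF_x = 0: no horizontal applied forces, so C_x = 0.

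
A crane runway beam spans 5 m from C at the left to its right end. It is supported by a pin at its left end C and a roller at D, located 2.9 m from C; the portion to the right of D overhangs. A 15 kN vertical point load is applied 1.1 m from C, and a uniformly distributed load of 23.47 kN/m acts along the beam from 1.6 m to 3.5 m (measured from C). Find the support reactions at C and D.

C_x = 0, C_y = 14.69 kN, D_y = 44.90 kN

Resultant of the distributed load: 23.47 × 1.9 = 44.593 kN at 2.55 m from C.
Moments about C: D_y·2.9 − 15·1.1 − (23.47·1.9)·2.55 = 0 → D_y = 130.21215/2.9 = 44.9007 ≈ 44.90 kN.
ΣF_y = 0: C_y + 44.9007 − 15 − 23.47·1.9 = 0 → C_y = 14.69 kN.
ΣF_x = 0: no horizontal applied forces, so C_x = 0.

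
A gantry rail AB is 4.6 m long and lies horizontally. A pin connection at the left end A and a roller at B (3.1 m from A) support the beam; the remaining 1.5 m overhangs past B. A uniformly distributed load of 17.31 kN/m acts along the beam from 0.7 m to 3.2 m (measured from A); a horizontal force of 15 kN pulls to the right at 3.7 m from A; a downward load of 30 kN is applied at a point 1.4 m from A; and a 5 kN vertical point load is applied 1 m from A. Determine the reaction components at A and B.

Resultant of the distributed load: 17.31 × 2.5 = 43.275 kN at 1.95 m from A.
Moments about A: B_y·3.1 − (17.31·2.5)·1.95 − 30·1.4 − 5·1 = 0 → B_y = 131.38625/3.1 = 42.3827 ≈ 42.38 kN.
ΣF_y = 0: A_y + 42.3827 − 17.31·2.5 − 30 − 5 = 0 → A_y = 35.89 kN.
ΣF_x = 0: A_x + 15 = 0 → A_x = -15.00 kN.

A_x = -15.00 kN, A_y = 35.89 kN, B_y = 42.38 kN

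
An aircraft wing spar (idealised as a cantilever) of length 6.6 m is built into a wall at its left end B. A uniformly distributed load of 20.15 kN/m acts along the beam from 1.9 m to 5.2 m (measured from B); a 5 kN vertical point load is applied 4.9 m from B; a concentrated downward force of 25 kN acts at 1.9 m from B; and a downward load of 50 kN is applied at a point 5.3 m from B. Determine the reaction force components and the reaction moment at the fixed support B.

Resultant of the distributed load: 20.15 × 3.3 = 66.495 kN at 3.55 m from B.
ΣF_x = 0: B_x = 0.
ΣF_y = 0: B_y − 20.15·3.3 − 5 − 25 − 50 = 0 → B_y = 146.5 kN.
ΣM about B: M_B − (20.15·3.3)·3.55 − 5·4.9 − 25·1.9 − 50·5.3 = 0 → M_B = 573.1 kN·m.

B_x = 0, B_y = 146.5 kN, M_B = 573.1 kN·m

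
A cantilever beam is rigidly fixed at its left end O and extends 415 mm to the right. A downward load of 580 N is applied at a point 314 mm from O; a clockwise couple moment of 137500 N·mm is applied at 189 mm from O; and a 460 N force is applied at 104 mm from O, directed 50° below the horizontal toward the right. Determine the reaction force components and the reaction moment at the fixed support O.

ΣF_x = 0: O_x + 460·cos50° = 0 → O_x = -295.7 N.
ΣF_y = 0: O_y − 580 − 460·sin50° = 0 → O_y = 932.4 N.
ΣM about O: M_O − 580·314 − 137500 − 460·sin50°·104 = 0 → M_O = 356300 N·mm.

O_x = -295.7 N, O_y = 932.4 N, M_O = 356300 N·mm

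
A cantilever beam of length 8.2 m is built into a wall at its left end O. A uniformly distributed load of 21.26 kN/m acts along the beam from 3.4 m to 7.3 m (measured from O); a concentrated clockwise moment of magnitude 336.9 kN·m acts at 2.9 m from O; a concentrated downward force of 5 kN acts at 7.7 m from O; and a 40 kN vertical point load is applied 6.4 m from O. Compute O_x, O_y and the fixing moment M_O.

O_x = 0, O_y = 127.9 kN, M_O = 1075 kN·m

Resultant of the distributed load: 21.26 × 3.9 = 82.914 kN at 5.35 m from O.
ΣF_x = 0: O_x = 0.
ΣF_y = 0: O_y − 21.26·3.9 − 5 − 40 = 0 → O_y = 127.9 kN.
ΣM about O: M_O − (21.26·3.9)·5.35 − 336.9 − 5·7.7 − 40·6.4 = 0 → M_O = 1075 kN·m.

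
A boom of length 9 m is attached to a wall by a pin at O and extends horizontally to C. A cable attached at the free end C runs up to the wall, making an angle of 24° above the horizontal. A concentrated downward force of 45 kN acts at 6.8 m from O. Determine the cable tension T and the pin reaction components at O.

T = 83.59 kN, O_x = 76.37 kN, O_y = 11.00 kN

ΣM about O: T·sin24°·9 − 45·6.8 = 0 → T = 306/(9·0.406737) = 83.5921 ≈ 83.59 kN.
ΣF_x = 0: O_x − T·cos24° = 0 → O_x = 83.5921 × 0.913545 = 76.37 kN.
ΣF_y = 0: O_y + T·sin24° − 45 = 0 → O_y = 45 − 83.5921 × 0.406737 = 11.00 kN.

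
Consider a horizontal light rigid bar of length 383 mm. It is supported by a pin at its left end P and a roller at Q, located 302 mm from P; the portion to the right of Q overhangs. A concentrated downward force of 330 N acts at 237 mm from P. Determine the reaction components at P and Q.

Taking moments about P: Q_y·302 − 330·237 = 0 → Q_y = 78210/302 = 258.974 ≈ 259.0 N.
ΣF_y = 0: P_y + 258.974 − 330 = 0 → P_y = 71.03 N.
ΣF_x = 0: no horizontal applied forces, so P_x = 0.

P_x = 0, P_y = 71.03 N, Q_y = 259.0 N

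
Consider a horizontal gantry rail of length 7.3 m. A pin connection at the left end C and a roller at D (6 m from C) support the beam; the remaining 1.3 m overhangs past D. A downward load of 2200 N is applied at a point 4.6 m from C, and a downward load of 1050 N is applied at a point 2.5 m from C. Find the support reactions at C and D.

Taking moments about C: D_y·6 − 2200·4.6 − 1050·2.5 = 0 → D_y = 12745/6 = 2124.17 ≈ 2124 N.
ΣF_y = 0: C_y + 2124.17 − 2200 − 1050 = 0 → C_y = 1126 N.
ΣF_x = 0: no horizontal applied forces, so C_x = 0.

C_x = 0, C_y = 1126 N, D_y = 2124 N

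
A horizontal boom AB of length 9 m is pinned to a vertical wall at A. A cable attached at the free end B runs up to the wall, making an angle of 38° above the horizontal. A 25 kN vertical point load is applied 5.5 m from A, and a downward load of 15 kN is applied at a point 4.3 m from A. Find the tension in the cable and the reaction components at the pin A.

ΣM about A: T·sin38°·9 − 25·5.5 − 15·4.3 = 0 → T = 202/(9·0.615661) = 36.4558 ≈ 36.46 kN.
ΣF_x = 0: A_x − T·cos38° = 0 → A_x = 36.4558 × 0.788011 = 28.73 kN.
ΣF_y = 0: A_y + T·sin38° − 25 − 15 = 0 → A_y = 40 − 36.4558 × 0.615661 = 17.56 kN.

T = 36.46 kN, A_x = 28.73 kN, A_y = 17.56 kN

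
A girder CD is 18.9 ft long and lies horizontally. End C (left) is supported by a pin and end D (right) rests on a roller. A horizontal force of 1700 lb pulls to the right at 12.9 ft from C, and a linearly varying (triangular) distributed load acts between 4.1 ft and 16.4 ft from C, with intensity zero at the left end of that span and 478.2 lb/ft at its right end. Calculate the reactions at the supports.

C_x = -1700 lb, C_y = 1027 lb, D_y = 1914 lb

Resultant of the triangular load: ½ × 478.2 × 12.3 = 2940.93 lb, acting at 12.3 ft from C (one-third of the span from the peak).
ΣM about C: D_y·18.9 − (½·478.2·12.3)·12.3 = 0 → D_y = 36173.439/18.9 = 1913.94 ≈ 1914 lb.
ΣF_y = 0: C_y + 1913.94 − ½·478.2·12.3 = 0 → C_y = 1027 lb.
ΣF_x = 0: C_x + 1700 = 0 → C_x = -1700 lb.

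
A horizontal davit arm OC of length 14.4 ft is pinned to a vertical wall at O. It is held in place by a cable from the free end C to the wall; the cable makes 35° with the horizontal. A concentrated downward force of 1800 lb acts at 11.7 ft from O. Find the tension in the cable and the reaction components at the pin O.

ΣM about O: T·sin35°·14.4 − 1800·11.7 = 0 → T = 21060/(14.4·0.573576) = 2549.79 ≈ 2550 lb.
ΣF_x = 0: O_x − T·cos35° = 0 → O_x = 2549.79 × 0.819152 = 2089 lb.
ΣF_y = 0: O_y + T·sin35° − 1800 = 0 → O_y = 1800 − 2549.79 × 0.573576 = 337.5 lb.

T = 2550 lb, O_x = 2089 lb, O_y = 337.5 lb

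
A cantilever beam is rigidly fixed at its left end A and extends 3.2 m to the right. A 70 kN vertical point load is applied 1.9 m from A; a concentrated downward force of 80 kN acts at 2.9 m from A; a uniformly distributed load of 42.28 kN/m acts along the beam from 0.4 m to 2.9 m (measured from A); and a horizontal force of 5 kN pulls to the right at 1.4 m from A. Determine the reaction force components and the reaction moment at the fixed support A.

A_x = -5.000 kN, A_y = 255.7 kN, M_A = 539.4 kN·m

Resultant of the distributed load: 42.28 × 2.5 = 105.7 kN at 1.65 m from A.
ΣF_x = 0: A_x + 5 = 0 → A_x = -5.000 kN.
ΣF_y = 0: A_y − 70 − 80 − 42.28·2.5 = 0 → A_y = 255.7 kN.
ΣM about A: M_A − 70·1.9 − 80·2.9 − (42.28·2.5)·1.65 = 0 → M_A = 539.4 kN·m.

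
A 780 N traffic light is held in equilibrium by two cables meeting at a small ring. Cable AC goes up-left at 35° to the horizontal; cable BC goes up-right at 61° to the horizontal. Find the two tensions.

ΣF_x = 0: −T_AC·cos35° + T_BC·cos61° = 0 → T_BC = 1.68964·T_AC.
ΣF_y = 0: T_AC·sin35° + T_BC·sin61° = 780.
Substitute: T_AC·(0.573576 + 1.68964·0.87462) = 780 → T_AC = 380.234 ≈ 380.2 N.
Then T_BC = 1.68964 × 380.234 = 642.5 N.

T_AC = 380.2 N, T_BC = 642.5 N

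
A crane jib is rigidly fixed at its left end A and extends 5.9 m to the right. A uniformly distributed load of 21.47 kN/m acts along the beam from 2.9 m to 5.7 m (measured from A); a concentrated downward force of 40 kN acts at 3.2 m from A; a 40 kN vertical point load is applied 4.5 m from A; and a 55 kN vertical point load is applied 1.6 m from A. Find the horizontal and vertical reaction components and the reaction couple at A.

Resultant of the distributed load: 21.47 × 2.8 = 60.116 kN at 4.3 m from A.
ΣF_x = 0: A_x = 0.
ΣF_y = 0: A_y − 21.47·2.8 − 40 − 40 − 55 = 0 → A_y = 195.1 kN.
ΣM about A: M_A − (21.47·2.8)·4.3 − 40·3.2 − 40·4.5 − 55·1.6 = 0 → M_A = 654.5 kN·m.

A_x = 0, A_y = 195.1 kN, M_A = 654.5 kN·m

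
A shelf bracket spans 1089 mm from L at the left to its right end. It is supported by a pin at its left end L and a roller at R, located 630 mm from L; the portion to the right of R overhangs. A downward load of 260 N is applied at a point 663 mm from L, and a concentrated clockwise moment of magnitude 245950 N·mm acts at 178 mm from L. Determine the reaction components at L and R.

ΣM about L: R_y·630 − 260·663 − 245950 = 0 → R_y = 418330/630 = 664.016 ≈ 664.0 N.
ΣF_y = 0: L_y + 664.016 − 260 = 0 → L_y = -404.0 N.
ΣF_x = 0: no horizontal applied forces, so L_x = 0.

L_x = 0, L_y = -404.0 N, R_y = 664.0 N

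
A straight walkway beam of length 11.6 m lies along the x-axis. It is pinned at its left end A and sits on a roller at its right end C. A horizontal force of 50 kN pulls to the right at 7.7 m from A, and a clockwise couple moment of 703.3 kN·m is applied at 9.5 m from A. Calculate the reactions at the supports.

Moments about A: C_y·11.6 − 703.3 = 0 → C_y = 703.3/11.6 = 60.6293 ≈ 60.63 kN.
ΣF_y = 0: A_y + 60.6293  = 0 → A_y = -60.63 kN.
ΣF_x = 0: A_x + 50 = 0 → A_x = -50.00 kN.

A_x = -50.00 kN, A_y = -60.63 kN, C_y = 60.63 kN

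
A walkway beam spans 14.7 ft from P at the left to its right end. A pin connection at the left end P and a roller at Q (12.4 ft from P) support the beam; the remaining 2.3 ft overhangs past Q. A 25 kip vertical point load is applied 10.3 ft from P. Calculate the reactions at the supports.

Moments about P: Q_y·12.4 − 25·10.3 = 0 → Q_y = 257.5/12.4 = 20.7661 ≈ 20.77 kip.
ΣF_y = 0: P_y + 20.7661 − 25 = 0 → P_y = 4.234 kip.
ΣF_x = 0: no horizontal applied forces, so P_x = 0.

P_x = 0, P_y = 4.234 kip, Q_y = 20.77 kip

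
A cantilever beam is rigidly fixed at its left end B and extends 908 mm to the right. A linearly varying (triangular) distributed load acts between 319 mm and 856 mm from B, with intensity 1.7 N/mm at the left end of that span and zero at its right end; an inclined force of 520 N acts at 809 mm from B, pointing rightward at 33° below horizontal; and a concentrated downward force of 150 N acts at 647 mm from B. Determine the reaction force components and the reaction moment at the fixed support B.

B_x = -436.1 N, B_y = 889.7 N, M_B = 553500 N·mm

Resultant of the triangular load: ½ × 1.7 × 537 = 456.45 N, acting at 498 mm from B (one-third of the span from the peak).
ΣF_x = 0: B_x + 520·cos33° = 0 → B_x = -436.1 N.
ΣF_y = 0: B_y − ½·1.7·537 − 520·sin33° − 150 = 0 → B_y = 889.7 N.
ΣM about B: M_B − (½·1.7·537)·498 − 520·sin33°·809 − 150·647 = 0 → M_B = 553500 N·mm.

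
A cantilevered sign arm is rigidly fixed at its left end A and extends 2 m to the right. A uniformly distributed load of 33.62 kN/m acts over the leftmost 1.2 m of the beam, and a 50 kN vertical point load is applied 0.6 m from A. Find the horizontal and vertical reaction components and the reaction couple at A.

A_x = 0, A_y = 90.34 kN, M_A = 54.21 kN·m

Resultant of the distributed load: 33.62 × 1.2 = 40.344 kN at 0.6 m from A.
ΣF_x = 0: A_x = 0.
ΣF_y = 0: A_y − 33.62·1.2 − 50 = 0 → A_y = 90.34 kN.
ΣM about A: M_A − (33.62·1.2)·0.6 − 50·0.6 = 0 → M_A = 54.21 kN·m.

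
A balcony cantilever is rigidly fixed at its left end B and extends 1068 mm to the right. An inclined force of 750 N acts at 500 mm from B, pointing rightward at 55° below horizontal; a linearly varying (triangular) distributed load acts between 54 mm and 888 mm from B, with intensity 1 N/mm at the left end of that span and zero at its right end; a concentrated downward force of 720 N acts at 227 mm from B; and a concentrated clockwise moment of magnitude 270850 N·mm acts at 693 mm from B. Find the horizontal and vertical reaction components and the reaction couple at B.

B_x = -430.2 N, B_y = 1751 N, M_B = 879900 N·mm

Resultant of the triangular load: ½ × 1 × 834 = 417 N, acting at 332 mm from B (one-third of the span from the peak).
ΣF_x = 0: B_x + 750·cos55° = 0 → B_x = -430.2 N.
ΣF_y = 0: B_y − 750·sin55° − ½·1·834 − 720 = 0 → B_y = 1751 N.
ΣM about B: M_B − 750·sin55°·500 − (½·1·834)·332 − 720·227 − 270850 = 0 → M_B = 879900 N·mm.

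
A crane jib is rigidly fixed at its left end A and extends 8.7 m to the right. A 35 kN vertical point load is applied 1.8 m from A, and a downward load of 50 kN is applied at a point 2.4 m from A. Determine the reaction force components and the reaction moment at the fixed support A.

A_x = 0, A_y = 85.00 kN, M_A = 183.0 kN·m

ΣF_x = 0: A_x = 0.
ΣF_y = 0: A_y − 35 − 50 = 0 → A_y = 85.00 kN.
ΣM about A: M_A − 35·1.8 − 50·2.4 = 0 → M_A = 183.0 kN·m.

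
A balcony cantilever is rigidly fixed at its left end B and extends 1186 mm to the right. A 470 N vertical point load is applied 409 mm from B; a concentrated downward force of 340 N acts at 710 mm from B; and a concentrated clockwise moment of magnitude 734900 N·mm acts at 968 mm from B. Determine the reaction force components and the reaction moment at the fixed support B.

B_x = 0, B_y = 810.0 N, M_B = 1169000 N·mm

ΣF_x = 0: B_x = 0.
ΣF_y = 0: B_y − 470 − 340 = 0 → B_y = 810.0 N.
ΣM about B: M_B − 470·409 − 340·710 − 734900 = 0 → M_B = 1169000 N·mm.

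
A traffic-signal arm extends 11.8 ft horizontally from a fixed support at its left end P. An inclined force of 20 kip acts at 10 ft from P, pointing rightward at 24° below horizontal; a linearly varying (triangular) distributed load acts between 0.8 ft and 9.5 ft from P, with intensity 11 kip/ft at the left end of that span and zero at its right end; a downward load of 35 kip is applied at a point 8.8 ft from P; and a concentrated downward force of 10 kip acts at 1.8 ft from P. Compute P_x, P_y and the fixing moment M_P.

Resultant of the triangular load: ½ × 11 × 8.7 = 47.85 kip, acting at 3.7 ft from P (one-third of the span from the peak).
ΣF_x = 0: P_x + 20·cos24° = 0 → P_x = -18.27 kip.
ΣF_y = 0: P_y − 20·sin24° − ½·11·8.7 − 35 − 10 = 0 → P_y = 101.0 kip.
ΣM about P: M_P − 20·sin24°·10 − (½·11·8.7)·3.7 − 35·8.8 − 10·1.8 = 0 → M_P = 584.4 kip·ft.

P_x = -18.27 kip, P_y = 101.0 kip, M_P = 584.4 kip·ft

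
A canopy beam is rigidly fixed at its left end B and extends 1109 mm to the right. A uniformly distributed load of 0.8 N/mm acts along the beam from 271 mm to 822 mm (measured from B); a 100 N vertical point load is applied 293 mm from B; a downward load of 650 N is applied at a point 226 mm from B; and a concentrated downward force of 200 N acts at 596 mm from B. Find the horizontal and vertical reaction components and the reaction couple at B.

B_x = 0, B_y = 1391 N, M_B = 536300 N·mm

Resultant of the distributed load: 0.8 × 551 = 440.8 N at 546.5 mm from B.
ΣF_x = 0: B_x = 0.
ΣF_y = 0: B_y − 0.8·551 − 100 − 650 − 200 = 0 → B_y = 1391 N.
ΣM about B: M_B − (0.8·551)·546.5 − 100·293 − 650·226 − 200·596 = 0 → M_B = 536300 N·mm.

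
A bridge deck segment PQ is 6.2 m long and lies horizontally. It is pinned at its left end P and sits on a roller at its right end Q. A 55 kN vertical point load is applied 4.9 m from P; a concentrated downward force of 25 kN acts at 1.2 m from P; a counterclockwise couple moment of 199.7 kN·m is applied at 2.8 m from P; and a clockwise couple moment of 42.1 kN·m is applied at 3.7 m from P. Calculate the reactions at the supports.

Taking moments about P: Q_y·6.2 − 55·4.9 − 25·1.2 + 199.7 − 42.1 = 0 → Q_y = 141.9/6.2 = 22.8871 ≈ 22.89 kN.
ΣF_y = 0: P_y + 22.8871 − 55 − 25 = 0 → P_y = 57.11 kN.
ΣF_x = 0: no horizontal applied forces, so P_x = 0.

P_x = 0, P_y = 57.11 kN, Q_y = 22.89 kN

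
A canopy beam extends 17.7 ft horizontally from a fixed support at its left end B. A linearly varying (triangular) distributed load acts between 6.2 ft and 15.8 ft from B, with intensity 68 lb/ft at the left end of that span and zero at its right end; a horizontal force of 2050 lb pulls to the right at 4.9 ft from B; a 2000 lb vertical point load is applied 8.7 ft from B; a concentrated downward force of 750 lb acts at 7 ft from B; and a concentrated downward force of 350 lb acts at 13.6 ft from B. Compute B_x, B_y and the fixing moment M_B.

Resultant of the triangular load: ½ × 68 × 9.6 = 326.4 lb, acting at 9.4 ft from B (one-third of the span from the peak).
ΣF_x = 0: B_x + 2050 = 0 → B_x = -2050 lb.
ΣF_y = 0: B_y − ½·68·9.6 − 2000 − 750 − 350 = 0 → B_y = 3426 lb.
ΣM about B: M_B − (½·68·9.6)·9.4 − 2000·8.7 − 750·7 − 350·13.6 = 0 → M_B = 30480 lb·ft.

B_x = -2050 lb, B_y = 3426 lb, M_B = 30480 lb·ft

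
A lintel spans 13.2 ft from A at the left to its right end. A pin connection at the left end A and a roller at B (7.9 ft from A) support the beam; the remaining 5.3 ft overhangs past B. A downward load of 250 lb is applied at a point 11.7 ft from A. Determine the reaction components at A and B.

Taking moments about A: B_y·7.9 − 250·11.7 = 0 → B_y = 2925/7.9 = 370.253 ≈ 370.3 lb.
ΣF_y = 0: A_y + 370.253 − 250 = 0 → A_y = -120.3 lb.
ΣF_x = 0: no horizontal applied forces, so A_x = 0.

A_x = 0, A_y = -120.3 lb, B_y = 370.3 lb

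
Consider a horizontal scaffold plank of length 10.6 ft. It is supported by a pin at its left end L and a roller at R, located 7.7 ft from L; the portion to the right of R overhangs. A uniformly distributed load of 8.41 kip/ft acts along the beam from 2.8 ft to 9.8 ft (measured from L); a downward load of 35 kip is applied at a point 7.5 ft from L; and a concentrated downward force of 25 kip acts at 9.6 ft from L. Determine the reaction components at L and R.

L_x = 0, L_y = 5.444 kip, R_y = 113.4 kip

Resultant of the distributed load: 8.41 × 7 = 58.87 kip at 6.3 ft from L.
Taking moments about L: R_y·7.7 − (8.41·7)·6.3 − 35·7.5 − 25·9.6 = 0 → R_y = 873.381/7.7 = 113.426 ≈ 113.4 kip.
ΣF_y = 0: L_y + 113.426 − 8.41·7 − 35 − 25 = 0 → L_y = 5.444 kip.
ΣF_x = 0: no horizontal applied forces, so L_x = 0.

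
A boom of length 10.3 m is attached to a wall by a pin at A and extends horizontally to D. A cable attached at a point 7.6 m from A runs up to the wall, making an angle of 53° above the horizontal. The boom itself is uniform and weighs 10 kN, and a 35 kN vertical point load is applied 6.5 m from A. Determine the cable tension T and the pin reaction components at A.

ΣM about A: T·sin53°·7.6 − 10·5.15 − 35·6.5 = 0 → T = 279/(7.6·0.798636) = 45.9665 ≈ 45.97 kN.
ΣF_x = 0: A_x − T·cos53° = 0 → A_x = 45.9665 × 0.601815 = 27.66 kN.
ΣF_y = 0: A_y + T·sin53° − 10 − 35 = 0 → A_y = 45 − 45.9665 × 0.798636 = 8.289 kN.

T = 45.97 kN, A_x = 27.66 kN, A_y = 8.289 kN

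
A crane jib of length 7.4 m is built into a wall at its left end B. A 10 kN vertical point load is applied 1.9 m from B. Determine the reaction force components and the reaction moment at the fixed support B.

ΣF_x = 0: B_x = 0.
ΣF_y = 0: B_y − 10 = 0 → B_y = 10.00 kN.
ΣM about B: M_B − 10·1.9 = 0 → M_B = 19.00 kN·m.

B_x = 0, B_y = 10.00 kN, M_B = 19.00 kN·m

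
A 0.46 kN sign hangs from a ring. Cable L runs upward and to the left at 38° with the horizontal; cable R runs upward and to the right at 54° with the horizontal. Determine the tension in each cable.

ΣF_x = 0: −T_L·cos38° + T_R·cos54° = 0 → T_R = 1.34064·T_L.
ΣF_y = 0: T_L·sin38° + T_R·sin54° = 0.46.
Substitute: T_L·(0.615661 + 1.34064·0.809017) = 0.46 → T_L = 0.270547 ≈ 0.2705 kN.
Then T_R = 1.34064 × 0.270547 = 0.3627 kN.

T_L = 0.2705 kN, T_R = 0.3627 kN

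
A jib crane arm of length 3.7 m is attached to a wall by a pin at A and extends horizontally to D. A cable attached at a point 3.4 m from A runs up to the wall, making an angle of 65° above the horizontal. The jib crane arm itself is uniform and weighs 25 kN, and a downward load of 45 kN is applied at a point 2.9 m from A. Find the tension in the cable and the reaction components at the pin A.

ΣM about A: T·sin65°·3.4 − 25·1.85 − 45·2.9 = 0 → T = 176.75/(3.4·0.906308) = 57.3594 ≈ 57.36 kN.
ΣF_x = 0: A_x − T·cos65° = 0 → A_x = 57.3594 × 0.422618 = 24.24 kN.
ΣF_y = 0: A_y + T·sin65° − 25 − 45 = 0 → A_y = 70 − 57.3594 × 0.906308 = 18.01 kN.

T = 57.36 kN, A_x = 24.24 kN, A_y = 18.01 kN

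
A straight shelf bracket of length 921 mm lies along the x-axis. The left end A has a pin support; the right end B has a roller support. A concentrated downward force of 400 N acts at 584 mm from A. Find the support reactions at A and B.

Moments about A: B_y·921 − 400·584 = 0 → B_y = 233600/921 = 253.637 ≈ 253.6 N.
ΣF_y = 0: A_y + 253.637 − 400 = 0 → A_y = 146.4 N.
ΣF_x = 0: no horizontal applied forces, so A_x = 0.

A_x = 0, A_y = 146.4 N, B_y = 253.6 N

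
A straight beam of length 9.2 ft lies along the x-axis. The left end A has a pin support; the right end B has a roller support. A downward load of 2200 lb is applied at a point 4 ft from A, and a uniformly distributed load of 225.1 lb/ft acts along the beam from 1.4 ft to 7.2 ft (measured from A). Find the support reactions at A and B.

A_x = 0, A_y = 1939 lb, B_y = 1567 lb

Resultant of the distributed load: 225.1 × 5.8 = 1305.58 lb at 4.3 ft from A.
Taking moments about A: B_y·9.2 − 2200·4 − (225.1·5.8)·4.3 = 0 → B_y = 14413.994/9.2 = 1566.74 ≈ 1567 lb.
ΣF_y = 0: A_y + 1566.74 − 2200 − 225.1·5.8 = 0 → A_y = 1939 lb.
ΣF_x = 0: no horizontal applied forces, so A_x = 0.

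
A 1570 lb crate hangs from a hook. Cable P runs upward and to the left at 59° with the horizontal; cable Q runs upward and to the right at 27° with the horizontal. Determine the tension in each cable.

ΣF_x = 0: −T_P·cos59° + T_Q·cos27° = 0 → T_Q = 0.578041·T_P.
ΣF_y = 0: T_P·sin59° + T_Q·sin27° = 1570.
Substitute: T_P·(0.857167 + 0.578041·0.45399) = 1570 → T_P = 1402.3 ≈ 1402 lb.
Then T_Q = 0.578041 × 1402.3 = 810.6 lb.

T_P = 1402 lb, T_Q = 810.6 lb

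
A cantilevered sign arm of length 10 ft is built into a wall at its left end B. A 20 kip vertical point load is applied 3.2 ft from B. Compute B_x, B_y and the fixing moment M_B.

B_x = 0, B_y = 20.00 kip, M_B = 64.00 kip·ft

ΣF_x = 0: B_x = 0.
ΣF_y = 0: B_y − 20 = 0 → B_y = 20.00 kip.
ΣM about B: M_B − 20·3.2 = 0 → M_B = 64.00 kip·ft.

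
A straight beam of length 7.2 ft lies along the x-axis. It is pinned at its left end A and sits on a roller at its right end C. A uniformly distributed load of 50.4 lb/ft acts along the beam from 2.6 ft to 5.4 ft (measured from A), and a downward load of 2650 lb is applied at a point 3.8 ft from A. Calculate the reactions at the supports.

A_x = 0, A_y = 1314 lb, C_y = 1477 lb

Resultant of the distributed load: 50.4 × 2.8 = 141.12 lb at 4 ft from A.
Moments about A: C_y·7.2 − (50.4·2.8)·4 − 2650·3.8 = 0 → C_y = 10634.48/7.2 = 1477.01 ≈ 1477 lb.
ΣF_y = 0: A_y + 1477.01 − 50.4·2.8 − 2650 = 0 → A_y = 1314 lb.
ΣF_x = 0: no horizontal applied forces, so A_x = 0.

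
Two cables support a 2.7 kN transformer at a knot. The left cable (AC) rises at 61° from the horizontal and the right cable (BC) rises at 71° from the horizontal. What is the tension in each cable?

ΣF_x = 0: −T_AC·cos61° + T_BC·cos71° = 0 → T_BC = 1.48912·T_AC.
ΣF_y = 0: T_AC·sin61° + T_BC·sin71° = 2.7.
Substitute: T_AC·(0.87462 + 1.48912·0.945519) = 2.7 → T_AC = 1.18286 ≈ 1.183 kN.
Then T_BC = 1.48912 × 1.18286 = 1.761 kN.

T_AC = 1.183 kN, T_BC = 1.761 kN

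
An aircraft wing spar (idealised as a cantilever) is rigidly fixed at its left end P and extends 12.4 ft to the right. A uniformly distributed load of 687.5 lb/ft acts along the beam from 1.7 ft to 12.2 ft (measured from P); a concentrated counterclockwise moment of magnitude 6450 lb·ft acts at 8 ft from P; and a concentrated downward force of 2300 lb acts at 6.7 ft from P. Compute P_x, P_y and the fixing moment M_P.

Resultant of the distributed load: 687.5 × 10.5 = 7218.75 lb at 6.95 ft from P.
ΣF_x = 0: P_x = 0.
ΣF_y = 0: P_y − 687.5·10.5 − 2300 = 0 → P_y = 9519 lb.
ΣM about P: M_P − (687.5·10.5)·6.95 + 6450 − 2300·6.7 = 0 → M_P = 59130 lb·ft.

P_x = 0, P_y = 9519 lb, M_P = 59130 lb·ft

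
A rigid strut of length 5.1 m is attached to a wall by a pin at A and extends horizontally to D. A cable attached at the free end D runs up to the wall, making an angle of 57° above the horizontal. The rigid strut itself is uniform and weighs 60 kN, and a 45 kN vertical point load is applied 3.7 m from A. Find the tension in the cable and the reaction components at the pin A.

ΣM about A: T·sin57°·5.1 − 60·2.55 − 45·3.7 = 0 → T = 319.5/(5.1·0.838671) = 74.698 ≈ 74.70 kN.
ΣF_x = 0: A_x − T·cos57° = 0 → A_x = 74.698 × 0.544639 = 40.68 kN.
ΣF_y = 0: A_y + T·sin57° − 60 − 45 = 0 → A_y = 105 − 74.698 × 0.838671 = 42.35 kN.

T = 74.70 kN, A_x = 40.68 kN, A_y = 42.35 kN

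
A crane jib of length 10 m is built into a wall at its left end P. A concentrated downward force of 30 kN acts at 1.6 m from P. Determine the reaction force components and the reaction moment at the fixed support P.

P_x = 0, P_y = 30.00 kN, M_P = 48.00 kN·m

ΣF_x = 0: P_x = 0.
ΣF_y = 0: P_y − 30 = 0 → P_y = 30.00 kN.
ΣM about P: M_P − 30·1.6 = 0 → M_P = 48.00 kN·m.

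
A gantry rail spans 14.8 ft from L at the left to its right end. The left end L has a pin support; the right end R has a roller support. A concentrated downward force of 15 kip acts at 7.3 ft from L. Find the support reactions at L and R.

Taking moments about L: R_y·14.8 − 15·7.3 = 0 → R_y = 109.5/14.8 = 7.39865 ≈ 7.399 kip.
ΣF_y = 0: L_y + 7.39865 − 15 = 0 → L_y = 7.601 kip.
ΣF_x = 0: no horizontal applied forces, so L_x = 0.

L_x = 0, L_y = 7.601 kip, R_y = 7.399 kip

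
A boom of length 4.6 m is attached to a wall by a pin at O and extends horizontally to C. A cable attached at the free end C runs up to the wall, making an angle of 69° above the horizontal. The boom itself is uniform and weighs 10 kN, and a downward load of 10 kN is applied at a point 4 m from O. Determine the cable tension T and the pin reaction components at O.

ΣM about O: T·sin69°·4.6 − 10·2.3 − 10·4 = 0 → T = 63/(4.6·0.93358) = 14.67 kN.
ΣF_x = 0: O_x − T·cos69° = 0 → O_x = 14.67 × 0.358368 = 5.257 kN.
ΣF_y = 0: O_y + T·sin69° − 10 − 10 = 0 → O_y = 20 − 14.67 × 0.93358 = 6.304 kN.

T = 14.67 kN, O_x = 5.257 kN, O_y = 6.304 kN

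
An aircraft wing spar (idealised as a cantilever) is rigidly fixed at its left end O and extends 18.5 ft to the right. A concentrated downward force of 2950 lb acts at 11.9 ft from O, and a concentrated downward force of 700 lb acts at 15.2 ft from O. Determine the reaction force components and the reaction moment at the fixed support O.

ΣF_x = 0: O_x = 0.
ΣF_y = 0: O_y − 2950 − 700 = 0 → O_y = 3650 lb.
ΣM about O: M_O − 2950·11.9 − 700·15.2 = 0 → M_O = 45740 lb·ft.

O_x = 0, O_y = 3650 lb, M_O = 45740 lb·ft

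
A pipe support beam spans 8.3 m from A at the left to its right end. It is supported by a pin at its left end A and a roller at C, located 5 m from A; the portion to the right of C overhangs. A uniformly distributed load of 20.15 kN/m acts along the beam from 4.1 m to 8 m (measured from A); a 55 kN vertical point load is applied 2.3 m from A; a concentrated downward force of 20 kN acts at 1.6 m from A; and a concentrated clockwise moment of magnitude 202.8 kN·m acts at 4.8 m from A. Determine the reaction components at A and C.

Resultant of the distributed load: 20.15 × 3.9 = 78.585 kN at 6.05 m from A.
Taking moments about A: C_y·5 − (20.15·3.9)·6.05 − 55·2.3 − 20·1.6 − 202.8 = 0 → C_y = 836.73925/5 = 167.348 ≈ 167.3 kN.
ΣF_y = 0: A_y + 167.348 − 20.15·3.9 − 55 − 20 = 0 → A_y = -13.76 kN.
ΣF_x = 0: no horizontal applied forces, so A_x = 0.

A_x = 0, A_y = -13.76 kN, C_y = 167.3 kN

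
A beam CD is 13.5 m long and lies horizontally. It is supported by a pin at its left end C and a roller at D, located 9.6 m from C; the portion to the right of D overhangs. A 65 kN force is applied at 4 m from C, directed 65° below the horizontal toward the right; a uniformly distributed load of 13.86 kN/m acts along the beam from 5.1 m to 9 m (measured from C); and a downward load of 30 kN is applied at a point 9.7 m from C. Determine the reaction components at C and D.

C_x = -27.47 kN, C_y = 48.41 kN, D_y = 94.55 kN

Resultant of the distributed load: 13.86 × 3.9 = 54.054 kN at 7.05 m from C.
Taking moments about C: D_y·9.6 − 65·sin65°·4 − (13.86·3.9)·7.05 − 30·9.7 = 0 → D_y = 907.721/9.6 = 94.5543 ≈ 94.55 kN.
ΣF_y = 0: C_y + 94.5543 − 65·sin65° − 13.86·3.9 − 30 = 0 → C_y = 48.41 kN.
ΣF_x = 0: C_x + 65·cos65° = 0 → C_x = -27.47 kN.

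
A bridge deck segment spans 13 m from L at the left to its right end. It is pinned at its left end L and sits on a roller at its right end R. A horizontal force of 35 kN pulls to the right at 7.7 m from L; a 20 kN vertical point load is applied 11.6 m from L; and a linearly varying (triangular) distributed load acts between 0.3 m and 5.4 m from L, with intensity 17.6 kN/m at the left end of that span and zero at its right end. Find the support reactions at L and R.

L_x = -35.00 kN, L_y = 40.13 kN, R_y = 24.75 kN

Resultant of the triangular load: ½ × 17.6 × 5.1 = 44.88 kN, acting at 2 m from L (one-third of the span from the peak).
Moments about L: R_y·13 − 20·11.6 − (½·17.6·5.1)·2 = 0 → R_y = 321.76/13 = 24.7508 ≈ 24.75 kN.
ΣF_y = 0: L_y + 24.7508 − 20 − ½·17.6·5.1 = 0 → L_y = 40.13 kN.
ΣF_x = 0: L_x + 35 = 0 → L_x = -35.00 kN.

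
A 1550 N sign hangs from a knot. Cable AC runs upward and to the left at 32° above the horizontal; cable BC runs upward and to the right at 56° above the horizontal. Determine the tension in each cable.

ΣF_x = 0: −T_AC·cos32° + T_BC·cos56° = 0 → T_BC = 1.51656·T_AC.
ΣF_y = 0: T_AC·sin32° + T_BC·sin56° = 1550.
Substitute: T_AC·(0.529919 + 1.51656·0.829038) = 1550 → T_AC = 867.276 ≈ 867.3 N.
Then T_BC = 1.51656 × 867.276 = 1315 N.

T_AC = 867.3 N, T_BC = 1315 N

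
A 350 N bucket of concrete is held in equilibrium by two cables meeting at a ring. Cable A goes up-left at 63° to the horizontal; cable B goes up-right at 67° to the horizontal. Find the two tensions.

ΣF_x = 0: −T_A·cos63° + T_B·cos67° = 0 → T_B = 1.1619·T_A.
ΣF_y = 0: T_A·sin63° + T_B·sin67° = 350.
Substitute: T_A·(0.891007 + 1.1619·0.920505) = 350 → T_A = 178.522 ≈ 178.5 N.
Then T_B = 1.1619 × 178.522 = 207.4 N.

T_A = 178.5 N, T_B = 207.4 N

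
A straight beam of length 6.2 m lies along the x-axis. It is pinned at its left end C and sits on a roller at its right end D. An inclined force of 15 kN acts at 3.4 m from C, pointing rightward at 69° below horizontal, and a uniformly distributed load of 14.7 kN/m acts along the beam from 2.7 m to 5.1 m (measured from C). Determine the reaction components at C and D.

Resultant of the distributed load: 14.7 × 2.4 = 35.28 kN at 3.9 m from C.
ΣM about C: D_y·6.2 − 15·sin69°·3.4 − (14.7·2.4)·3.9 = 0 → D_y = 185.205/6.2 = 29.8718 ≈ 29.87 kN.
ΣF_y = 0: C_y + 29.8718 − 15·sin69° − 14.7·2.4 = 0 → C_y = 19.41 kN.
ΣF_x = 0: C_x + 15·cos69° = 0 → C_x = -5.376 kN.

C_x = -5.376 kN, C_y = 19.41 kN, D_y = 29.87 kN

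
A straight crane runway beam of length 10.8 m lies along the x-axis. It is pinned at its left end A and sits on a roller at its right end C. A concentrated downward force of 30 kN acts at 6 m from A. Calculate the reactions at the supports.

Moments about A: C_y·10.8 − 30·6 = 0 → C_y = 180/10.8 = 16.6667 ≈ 16.67 kN.
ΣF_y = 0: A_y + 16.6667 − 30 = 0 → A_y = 13.33 kN.
ΣF_x = 0: no horizontal applied forces, so A_x = 0.

A_x = 0, A_y = 13.33 kN, C_y = 16.67 kN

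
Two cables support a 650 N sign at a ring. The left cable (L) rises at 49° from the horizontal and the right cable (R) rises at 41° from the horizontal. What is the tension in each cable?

ΣF_x = 0: −T_L·cos49° + T_R·cos41° = 0 → T_R = 0.869287·T_L.
ΣF_y = 0: T_L·sin49° + T_R·sin41° = 650.
Substitute: T_L·(0.75471 + 0.869287·0.656059) = 650 → T_L = 490.561 ≈ 490.6 N.
Then T_R = 0.869287 × 490.561 = 426.4 N.

T_L = 490.6 N, T_R = 426.4 N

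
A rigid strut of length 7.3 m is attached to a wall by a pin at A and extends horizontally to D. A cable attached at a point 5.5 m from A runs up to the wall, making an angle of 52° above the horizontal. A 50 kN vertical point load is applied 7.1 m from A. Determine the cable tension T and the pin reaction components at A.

T = 81.91 kN, A_x = 50.43 kN, A_y = -14.55 kN

ΣM about A: T·sin52°·5.5 − 50·7.1 = 0 → T = 355/(5.5·0.788011) = 81.9093 ≈ 81.91 kN.
ΣF_x = 0: A_x − T·cos52° = 0 → A_x = 81.9093 × 0.615661 = 50.43 kN.
ΣF_y = 0: A_y + T·sin52° − 50 = 0 → A_y = 50 − 81.9093 × 0.788011 = -14.55 kN.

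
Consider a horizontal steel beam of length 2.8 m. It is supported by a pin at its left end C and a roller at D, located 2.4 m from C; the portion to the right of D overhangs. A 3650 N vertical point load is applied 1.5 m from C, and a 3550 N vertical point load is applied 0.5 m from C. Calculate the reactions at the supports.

ΣM about C: D_y·2.4 − 3650·1.5 − 3550·0.5 = 0 → D_y = 7250/2.4 = 3020.83 ≈ 3021 N.
ΣF_y = 0: C_y + 3020.83 − 3650 − 3550 = 0 → C_y = 4179 N.
ΣF_x = 0: no horizontal applied forces, so C_x = 0.

C_x = 0, C_y = 4179 N, D_y = 3021 N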